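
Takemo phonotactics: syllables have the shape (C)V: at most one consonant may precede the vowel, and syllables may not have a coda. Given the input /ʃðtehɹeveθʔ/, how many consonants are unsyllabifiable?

Syllabifying with onset maximization leaves /ʃ/, /ð/, /h/, /θ/, /ʔ/ stranded (no codas are permitted; onsets are limited to one consonant).

5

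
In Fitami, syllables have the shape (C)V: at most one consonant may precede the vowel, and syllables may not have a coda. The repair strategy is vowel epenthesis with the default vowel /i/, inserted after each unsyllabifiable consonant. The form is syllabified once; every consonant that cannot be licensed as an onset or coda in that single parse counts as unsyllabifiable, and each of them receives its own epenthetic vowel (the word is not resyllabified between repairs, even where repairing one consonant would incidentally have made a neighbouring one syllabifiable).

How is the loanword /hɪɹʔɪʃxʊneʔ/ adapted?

hɪɹiʔɪʃixʊneʔi

Syllabifying with onset maximization leaves /ɹ/, /ʃ/, /ʔ/ stranded (no codas are permitted; onsets are limited to one consonant).
Each unlicensed consonant becomes the onset of a new syllable: /ɹ/ → /ɹi/, /ʃ/ → /ʃi/, /ʔ/ → /ʔi/.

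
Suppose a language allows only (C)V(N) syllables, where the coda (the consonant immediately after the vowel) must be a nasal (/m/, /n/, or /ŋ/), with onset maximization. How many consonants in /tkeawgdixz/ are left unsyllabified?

Syllabifying with onset maximization leaves /t/, /w/, /g/, /x/, /z/ stranded (only a nasal (/m/, /n/, or /ŋ/) is licensed in coda position; onsets are limited to one consonant).

5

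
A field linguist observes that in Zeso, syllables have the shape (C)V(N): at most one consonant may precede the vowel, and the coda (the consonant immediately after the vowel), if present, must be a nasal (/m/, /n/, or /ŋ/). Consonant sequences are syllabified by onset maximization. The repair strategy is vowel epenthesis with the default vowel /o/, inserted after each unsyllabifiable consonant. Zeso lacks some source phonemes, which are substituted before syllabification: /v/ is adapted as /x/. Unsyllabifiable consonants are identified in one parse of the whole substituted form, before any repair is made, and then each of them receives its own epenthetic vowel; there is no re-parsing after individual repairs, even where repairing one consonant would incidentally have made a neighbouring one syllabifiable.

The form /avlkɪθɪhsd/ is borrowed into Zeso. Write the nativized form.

axolokɪθɪhosodo

Substitution: /v/ → /x/, giving /axlkɪθɪhsd/.
The consonants /x/, /l/, /h/, /s/, /d/ cannot be parsed into a legal (C)V(N) syllable (only a nasal (/m/, /n/, or /ŋ/) is licensed in coda position; onsets are limited to one consonant).
Inserting the epenthetic vowel yields /x/ → /xo/, /l/ → /lo/, /h/ → /ho/, /s/ → /so/, /d/ → /do/.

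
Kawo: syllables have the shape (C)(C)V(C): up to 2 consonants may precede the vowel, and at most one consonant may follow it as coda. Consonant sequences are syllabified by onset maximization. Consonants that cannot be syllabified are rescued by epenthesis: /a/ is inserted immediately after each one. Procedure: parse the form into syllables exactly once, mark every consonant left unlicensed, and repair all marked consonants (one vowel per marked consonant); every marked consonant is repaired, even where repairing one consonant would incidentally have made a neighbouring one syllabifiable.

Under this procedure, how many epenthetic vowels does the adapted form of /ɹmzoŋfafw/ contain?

The unsyllabifiable consonants are /ɹ/, /w/; each receives one epenthetic vowel.

2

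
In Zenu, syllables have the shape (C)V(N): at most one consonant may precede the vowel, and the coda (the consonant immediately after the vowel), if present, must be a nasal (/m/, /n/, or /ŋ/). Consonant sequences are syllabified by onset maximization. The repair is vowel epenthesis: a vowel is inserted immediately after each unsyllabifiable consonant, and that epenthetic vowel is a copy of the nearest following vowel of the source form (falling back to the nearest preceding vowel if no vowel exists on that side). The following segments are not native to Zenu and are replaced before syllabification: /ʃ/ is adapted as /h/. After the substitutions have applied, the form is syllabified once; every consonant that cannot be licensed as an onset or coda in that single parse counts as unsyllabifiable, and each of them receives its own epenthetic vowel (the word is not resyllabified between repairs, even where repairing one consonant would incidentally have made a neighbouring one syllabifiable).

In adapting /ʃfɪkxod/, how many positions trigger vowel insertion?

After substitution the input is /hfɪkxod/.
The unsyllabifiable consonants are /h/, /k/, /d/; each receives one epenthetic vowel.

3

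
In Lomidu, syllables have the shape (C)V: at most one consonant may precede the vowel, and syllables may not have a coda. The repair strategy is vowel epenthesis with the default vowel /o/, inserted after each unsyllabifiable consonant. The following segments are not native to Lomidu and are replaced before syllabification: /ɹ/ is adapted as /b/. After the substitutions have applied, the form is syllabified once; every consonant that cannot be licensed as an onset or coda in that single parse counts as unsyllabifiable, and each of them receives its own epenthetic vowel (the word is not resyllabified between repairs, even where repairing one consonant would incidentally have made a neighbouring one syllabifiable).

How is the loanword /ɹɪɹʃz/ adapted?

bɪboʃozo

Substitution: /ɹ/ → /b/, giving /bɪbʃz/.
Syllabifying with onset maximization leaves /b/, /ʃ/, /z/ stranded (no codas are permitted; onsets are limited to one consonant).
Inserting the epenthetic vowel yields /b/ → /bo/, /ʃ/ → /ʃo/, /z/ → /zo/.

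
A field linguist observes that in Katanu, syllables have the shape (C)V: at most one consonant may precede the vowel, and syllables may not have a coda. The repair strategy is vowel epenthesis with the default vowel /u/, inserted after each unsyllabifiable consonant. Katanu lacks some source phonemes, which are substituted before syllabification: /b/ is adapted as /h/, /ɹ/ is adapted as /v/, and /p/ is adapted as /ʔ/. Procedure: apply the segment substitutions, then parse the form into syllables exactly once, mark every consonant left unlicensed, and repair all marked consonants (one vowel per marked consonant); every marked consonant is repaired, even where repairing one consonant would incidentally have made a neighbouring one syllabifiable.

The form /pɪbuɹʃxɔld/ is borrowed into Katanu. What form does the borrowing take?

Substitution: /p/ → /ʔ/, /b/ → /h/, /ɹ/ → /v/, giving /ʔɪhuvʃxɔld/.
The consonants /v/, /ʃ/, /l/, /d/ cannot be parsed into a legal (C)V syllable (no codas are permitted; onsets are limited to one consonant).
Epenthesis after each stranded consonant: /v/ → /vu/, /ʃ/ → /ʃu/, /l/ → /lu/, /d/ → /du/.

ʔɪhuvuʃuxɔludu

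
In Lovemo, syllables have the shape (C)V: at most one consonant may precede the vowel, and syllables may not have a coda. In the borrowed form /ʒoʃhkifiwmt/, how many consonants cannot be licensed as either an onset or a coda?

The consonants /ʃ/, /h/, /w/, /m/, /t/ cannot be parsed into a legal (C)V syllable (no codas are permitted; onsets are limited to one consonant).

5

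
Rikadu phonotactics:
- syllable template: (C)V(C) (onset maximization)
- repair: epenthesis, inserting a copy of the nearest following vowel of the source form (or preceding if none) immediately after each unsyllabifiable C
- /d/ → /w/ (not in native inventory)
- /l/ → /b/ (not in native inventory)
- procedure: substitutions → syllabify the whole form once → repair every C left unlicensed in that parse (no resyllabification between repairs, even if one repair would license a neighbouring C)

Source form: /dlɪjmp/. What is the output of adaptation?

Substitution: /d/ → /w/, /l/ → /b/, giving /wbɪjmp/.
Syllabifying with onset maximization leaves /w/, /m/, /p/ stranded (at most one coda consonant is licensed; onsets are limited to one consonant).
Each unlicensed consonant becomes the onset of a new syllable: /w/ → /wɪ/, /m/ → /mɪ/, /p/ → /pɪ/.

wɪbɪjmɪpɪ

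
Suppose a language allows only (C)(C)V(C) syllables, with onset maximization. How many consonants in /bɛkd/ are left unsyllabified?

The consonants /d/ cannot be parsed into a legal (C)(C)V(C) syllable (at most one coda consonant is licensed; onsets may contain at most 2 consonants).

1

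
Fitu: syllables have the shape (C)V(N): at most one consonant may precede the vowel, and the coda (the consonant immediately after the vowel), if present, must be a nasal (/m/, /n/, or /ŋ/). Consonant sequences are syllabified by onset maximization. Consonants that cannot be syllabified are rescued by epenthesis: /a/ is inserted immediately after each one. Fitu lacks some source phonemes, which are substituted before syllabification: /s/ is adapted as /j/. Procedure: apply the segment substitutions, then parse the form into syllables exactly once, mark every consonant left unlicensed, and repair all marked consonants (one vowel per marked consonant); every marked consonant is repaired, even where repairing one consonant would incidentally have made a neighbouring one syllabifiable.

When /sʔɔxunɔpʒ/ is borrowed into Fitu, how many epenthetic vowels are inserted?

After substitution the input is /jʔɔxunɔpʒ/.
The unsyllabifiable consonants are /j/, /p/, /ʒ/; each receives one epenthetic vowel.

3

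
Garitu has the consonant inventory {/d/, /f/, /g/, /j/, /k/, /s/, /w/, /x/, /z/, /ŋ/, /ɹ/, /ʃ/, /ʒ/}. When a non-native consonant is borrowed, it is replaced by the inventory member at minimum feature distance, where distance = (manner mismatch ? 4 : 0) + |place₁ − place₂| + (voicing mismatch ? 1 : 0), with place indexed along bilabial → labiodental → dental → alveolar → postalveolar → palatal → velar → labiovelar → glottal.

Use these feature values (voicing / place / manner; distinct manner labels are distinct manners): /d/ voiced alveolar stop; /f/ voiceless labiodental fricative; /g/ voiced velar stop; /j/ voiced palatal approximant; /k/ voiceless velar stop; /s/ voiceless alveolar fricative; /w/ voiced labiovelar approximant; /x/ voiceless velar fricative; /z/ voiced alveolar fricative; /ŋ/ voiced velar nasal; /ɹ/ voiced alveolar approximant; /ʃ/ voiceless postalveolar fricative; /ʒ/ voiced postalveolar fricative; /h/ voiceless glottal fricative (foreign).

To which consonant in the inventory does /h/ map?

/x/ is closest: same manner (fricative), place distance 2 (glottal→velar), same voicing; total 2. Next closest is /ʃ/ at distance 4.

x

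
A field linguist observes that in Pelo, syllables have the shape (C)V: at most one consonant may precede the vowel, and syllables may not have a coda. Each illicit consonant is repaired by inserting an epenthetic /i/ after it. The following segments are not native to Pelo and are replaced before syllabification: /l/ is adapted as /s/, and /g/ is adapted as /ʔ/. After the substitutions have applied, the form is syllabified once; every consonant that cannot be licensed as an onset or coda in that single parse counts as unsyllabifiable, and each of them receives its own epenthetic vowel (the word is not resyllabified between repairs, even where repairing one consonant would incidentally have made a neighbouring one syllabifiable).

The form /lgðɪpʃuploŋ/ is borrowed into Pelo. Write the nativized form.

siʔiðɪpiʃupisoŋi

Substitution: /l/ → /s/, /g/ → /ʔ/, giving /sʔðɪpʃupsoŋ/.
Under (C)V, the unsyllabifiable consonants are /s/, /ʔ/, /p/, /p/, /ŋ/ (no codas are permitted; onsets are limited to one consonant).
Epenthesis after each stranded consonant: /s/ → /si/, /ʔ/ → /ʔi/, /p/ → /pi/, /p/ → /pi/, /ŋ/ → /ŋi/.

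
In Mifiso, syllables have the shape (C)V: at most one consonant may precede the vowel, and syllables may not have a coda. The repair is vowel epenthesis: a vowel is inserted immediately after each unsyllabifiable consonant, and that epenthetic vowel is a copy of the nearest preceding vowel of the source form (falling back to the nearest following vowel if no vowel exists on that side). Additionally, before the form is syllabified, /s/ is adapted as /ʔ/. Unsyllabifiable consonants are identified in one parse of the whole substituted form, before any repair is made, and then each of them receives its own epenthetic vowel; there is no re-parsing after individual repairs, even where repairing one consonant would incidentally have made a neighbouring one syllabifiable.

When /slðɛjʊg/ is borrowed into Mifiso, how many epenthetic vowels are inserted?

3

After substitution the input is /ʔlðɛjʊg/.
The unsyllabifiable consonants are /ʔ/, /l/, /g/; each receives one epenthetic vowel.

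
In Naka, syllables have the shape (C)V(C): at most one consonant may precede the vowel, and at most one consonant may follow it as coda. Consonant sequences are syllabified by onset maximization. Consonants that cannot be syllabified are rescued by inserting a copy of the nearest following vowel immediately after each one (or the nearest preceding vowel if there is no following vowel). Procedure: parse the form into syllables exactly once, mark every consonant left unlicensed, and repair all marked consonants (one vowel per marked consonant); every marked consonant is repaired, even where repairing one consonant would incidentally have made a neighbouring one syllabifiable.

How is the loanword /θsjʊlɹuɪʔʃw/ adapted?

θʊsʊjʊlɹuɪʔʃɪwɪ

The consonants /θ/, /s/, /ʃ/, /w/ cannot be parsed into a legal (C)V(C) syllable (at most one coda consonant is licensed; onsets are limited to one consonant).
Inserting the epenthetic vowel yields /θ/ → /θʊ/, /s/ → /sʊ/, /ʃ/ → /ʃɪ/, /w/ → /wɪ/.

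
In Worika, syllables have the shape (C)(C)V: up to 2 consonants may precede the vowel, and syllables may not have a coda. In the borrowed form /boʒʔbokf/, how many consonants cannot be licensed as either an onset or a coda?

3

Syllabifying with onset maximization leaves /ʒ/, /k/, /f/ stranded (no codas are permitted; onsets may contain at most 2 consonants).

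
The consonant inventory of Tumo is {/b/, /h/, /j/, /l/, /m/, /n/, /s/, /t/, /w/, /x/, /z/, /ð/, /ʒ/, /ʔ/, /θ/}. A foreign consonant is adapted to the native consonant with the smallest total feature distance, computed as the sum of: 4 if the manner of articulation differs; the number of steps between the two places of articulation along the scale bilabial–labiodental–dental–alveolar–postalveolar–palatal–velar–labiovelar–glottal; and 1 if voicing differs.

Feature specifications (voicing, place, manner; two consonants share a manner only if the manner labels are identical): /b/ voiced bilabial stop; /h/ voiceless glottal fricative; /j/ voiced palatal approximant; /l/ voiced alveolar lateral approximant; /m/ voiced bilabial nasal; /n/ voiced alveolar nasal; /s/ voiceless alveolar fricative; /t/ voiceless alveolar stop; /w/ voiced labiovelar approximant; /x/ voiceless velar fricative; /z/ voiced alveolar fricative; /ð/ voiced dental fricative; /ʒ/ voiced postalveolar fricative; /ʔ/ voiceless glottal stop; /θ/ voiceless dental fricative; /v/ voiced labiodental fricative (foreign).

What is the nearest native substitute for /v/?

ð

/ð/ is closest: same manner (fricative), place distance 1 (labiodental→dental), same voicing; total 1. Next closest is /z/ at distance 2.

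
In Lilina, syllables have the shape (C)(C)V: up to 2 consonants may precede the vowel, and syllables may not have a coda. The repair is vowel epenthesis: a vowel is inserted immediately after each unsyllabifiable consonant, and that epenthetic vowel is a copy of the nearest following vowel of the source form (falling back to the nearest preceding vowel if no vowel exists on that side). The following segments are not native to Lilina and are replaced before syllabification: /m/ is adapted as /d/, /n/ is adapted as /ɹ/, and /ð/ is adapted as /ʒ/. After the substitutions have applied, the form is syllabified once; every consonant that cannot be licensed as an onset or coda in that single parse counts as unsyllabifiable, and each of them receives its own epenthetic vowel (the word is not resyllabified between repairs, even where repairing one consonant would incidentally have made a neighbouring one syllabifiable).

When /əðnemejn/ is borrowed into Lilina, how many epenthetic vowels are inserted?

2

After substitution the input is /əʒɹedejɹ/.
The unsyllabifiable consonants are /j/, /ɹ/; each receives one epenthetic vowel.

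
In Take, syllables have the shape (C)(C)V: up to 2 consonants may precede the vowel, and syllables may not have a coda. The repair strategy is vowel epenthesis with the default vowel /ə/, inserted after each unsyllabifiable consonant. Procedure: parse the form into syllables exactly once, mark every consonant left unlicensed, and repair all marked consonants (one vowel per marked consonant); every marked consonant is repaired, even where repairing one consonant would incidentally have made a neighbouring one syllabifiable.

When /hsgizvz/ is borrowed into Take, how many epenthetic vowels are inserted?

The unsyllabifiable consonants are /h/, /z/, /v/, /z/; each receives one epenthetic vowel.

4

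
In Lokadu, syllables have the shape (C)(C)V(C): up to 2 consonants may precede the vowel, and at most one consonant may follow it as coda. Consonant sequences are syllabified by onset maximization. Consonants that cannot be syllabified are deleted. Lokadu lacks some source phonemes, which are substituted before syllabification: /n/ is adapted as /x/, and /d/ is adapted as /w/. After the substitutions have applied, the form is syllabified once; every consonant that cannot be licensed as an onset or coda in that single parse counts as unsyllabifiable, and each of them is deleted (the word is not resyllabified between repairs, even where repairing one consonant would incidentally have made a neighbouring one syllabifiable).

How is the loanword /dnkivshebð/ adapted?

xkivsheb

Substitution: /d/ → /w/, /n/ → /x/, giving /wxkivshebð/.
The consonants /w/, /ð/ cannot be parsed into a legal (C)(C)V(C) syllable (at most one coda consonant is licensed; onsets may contain at most 2 consonants).
Each unlicensed consonant is deleted: /w/, /ð/.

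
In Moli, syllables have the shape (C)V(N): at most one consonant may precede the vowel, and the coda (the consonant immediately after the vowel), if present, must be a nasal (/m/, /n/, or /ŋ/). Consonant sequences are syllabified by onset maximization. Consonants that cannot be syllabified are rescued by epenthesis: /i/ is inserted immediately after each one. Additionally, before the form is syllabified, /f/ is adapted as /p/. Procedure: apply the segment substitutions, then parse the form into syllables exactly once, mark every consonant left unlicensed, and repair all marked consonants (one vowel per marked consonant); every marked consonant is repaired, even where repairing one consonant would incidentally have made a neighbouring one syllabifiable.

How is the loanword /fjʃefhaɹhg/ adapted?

Substitution: /f/ → /p/, giving /pjʃephaɹhg/.
Under (C)V(N), the unsyllabifiable consonants are /p/, /j/, /p/, /ɹ/, /h/, /g/ (only a nasal (/m/, /n/, or /ŋ/) is licensed in coda position; onsets are limited to one consonant).
Each unlicensed consonant becomes the onset of a new syllable: /p/ → /pi/, /j/ → /ji/, /p/ → /pi/, /ɹ/ → /ɹi/, /h/ → /hi/, /g/ → /gi/.

pijiʃepihaɹihigi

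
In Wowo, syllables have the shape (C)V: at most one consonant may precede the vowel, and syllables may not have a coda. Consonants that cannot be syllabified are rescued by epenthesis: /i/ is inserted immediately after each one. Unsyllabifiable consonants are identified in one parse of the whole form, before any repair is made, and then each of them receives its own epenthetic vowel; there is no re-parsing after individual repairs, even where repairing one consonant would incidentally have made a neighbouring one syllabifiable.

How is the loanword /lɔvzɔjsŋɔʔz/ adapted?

Under (C)V, the unsyllabifiable consonants are /v/, /j/, /s/, /ʔ/, /z/ (no codas are permitted; onsets are limited to one consonant).
Epenthesis after each stranded consonant: /v/ → /vi/, /j/ → /ji/, /s/ → /si/, /ʔ/ → /ʔi/, /z/ → /zi/.

lɔvizɔjisiŋɔʔizi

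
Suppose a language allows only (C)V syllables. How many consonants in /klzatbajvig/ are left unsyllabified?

5

The consonants /k/, /l/, /t/, /j/, /g/ cannot be parsed into a legal (C)V syllable (no codas are permitted; onsets are limited to one consonant).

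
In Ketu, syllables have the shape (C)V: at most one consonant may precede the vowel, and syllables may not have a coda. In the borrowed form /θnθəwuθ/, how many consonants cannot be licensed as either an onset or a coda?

Under (C)V, the unsyllabifiable consonants are /θ/, /n/, /θ/ (no codas are permitted; onsets are limited to one consonant).

3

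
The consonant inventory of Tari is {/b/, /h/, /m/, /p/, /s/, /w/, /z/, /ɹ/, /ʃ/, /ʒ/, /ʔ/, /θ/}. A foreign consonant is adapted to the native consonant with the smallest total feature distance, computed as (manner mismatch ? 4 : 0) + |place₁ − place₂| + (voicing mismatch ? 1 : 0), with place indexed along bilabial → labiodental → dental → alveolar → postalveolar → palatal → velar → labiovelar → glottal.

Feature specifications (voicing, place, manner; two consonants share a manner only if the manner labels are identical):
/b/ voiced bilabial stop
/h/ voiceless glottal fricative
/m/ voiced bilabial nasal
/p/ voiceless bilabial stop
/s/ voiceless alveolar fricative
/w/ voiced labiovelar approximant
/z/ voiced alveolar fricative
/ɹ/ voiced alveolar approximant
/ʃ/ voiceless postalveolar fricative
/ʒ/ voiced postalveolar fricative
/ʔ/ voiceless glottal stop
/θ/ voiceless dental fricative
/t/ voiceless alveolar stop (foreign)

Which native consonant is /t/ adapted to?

/p/ is closest: same manner (stop), place distance 3 (alveolar→bilabial), same voicing; total 3. Next closest is /b/ at distance 4.

p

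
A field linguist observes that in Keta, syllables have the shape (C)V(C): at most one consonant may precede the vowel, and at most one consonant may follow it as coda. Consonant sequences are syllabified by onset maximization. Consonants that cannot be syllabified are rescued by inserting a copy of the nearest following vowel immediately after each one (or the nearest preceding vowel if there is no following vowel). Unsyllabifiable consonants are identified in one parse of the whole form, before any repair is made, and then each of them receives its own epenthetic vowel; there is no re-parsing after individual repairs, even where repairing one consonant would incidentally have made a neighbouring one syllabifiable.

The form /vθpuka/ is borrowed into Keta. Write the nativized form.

Syllabifying with onset maximization leaves /v/, /θ/ stranded (at most one coda consonant is licensed; onsets are limited to one consonant).
Each unlicensed consonant becomes the onset of a new syllable: /v/ → /vu/, /θ/ → /θu/.

vuθupuka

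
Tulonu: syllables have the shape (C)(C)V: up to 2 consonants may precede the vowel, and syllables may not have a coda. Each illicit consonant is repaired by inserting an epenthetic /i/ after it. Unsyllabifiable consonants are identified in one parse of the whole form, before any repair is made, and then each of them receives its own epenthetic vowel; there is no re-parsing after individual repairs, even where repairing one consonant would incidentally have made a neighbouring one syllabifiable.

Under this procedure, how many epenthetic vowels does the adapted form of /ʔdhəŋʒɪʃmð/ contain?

The unsyllabifiable consonants are /ʔ/, /ʃ/, /m/, /ð/; each receives one epenthetic vowel.

4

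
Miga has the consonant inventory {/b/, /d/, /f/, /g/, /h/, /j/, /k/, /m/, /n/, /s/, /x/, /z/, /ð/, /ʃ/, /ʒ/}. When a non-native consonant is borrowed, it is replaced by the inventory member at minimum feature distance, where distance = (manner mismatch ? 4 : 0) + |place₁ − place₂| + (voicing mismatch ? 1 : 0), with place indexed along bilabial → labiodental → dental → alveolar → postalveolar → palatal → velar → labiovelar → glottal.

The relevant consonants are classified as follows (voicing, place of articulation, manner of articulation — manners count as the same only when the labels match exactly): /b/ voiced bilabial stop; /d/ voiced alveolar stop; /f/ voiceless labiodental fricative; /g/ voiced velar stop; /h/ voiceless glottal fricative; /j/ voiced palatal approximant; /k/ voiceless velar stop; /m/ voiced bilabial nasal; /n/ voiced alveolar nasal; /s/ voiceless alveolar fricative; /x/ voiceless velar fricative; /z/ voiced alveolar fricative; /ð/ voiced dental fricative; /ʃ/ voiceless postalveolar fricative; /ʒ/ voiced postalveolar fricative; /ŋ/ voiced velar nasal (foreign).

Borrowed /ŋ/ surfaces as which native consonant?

n

/n/ is closest: same manner (nasal), place distance 3 (velar→alveolar), same voicing; total 3. Next closest is /g/ at distance 4.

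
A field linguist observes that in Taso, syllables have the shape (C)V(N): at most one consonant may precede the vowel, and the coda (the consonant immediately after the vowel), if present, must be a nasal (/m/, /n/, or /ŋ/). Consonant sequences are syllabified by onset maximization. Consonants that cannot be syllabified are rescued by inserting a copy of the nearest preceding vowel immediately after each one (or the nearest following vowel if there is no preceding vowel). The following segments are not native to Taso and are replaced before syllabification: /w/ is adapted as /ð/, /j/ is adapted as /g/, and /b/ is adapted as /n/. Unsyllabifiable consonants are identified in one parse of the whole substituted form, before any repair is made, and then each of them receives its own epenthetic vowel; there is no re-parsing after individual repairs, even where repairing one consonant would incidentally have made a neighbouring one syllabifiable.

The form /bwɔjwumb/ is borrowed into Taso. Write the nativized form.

nɔðɔgɔðumnu

Substitution: /b/ → /n/, /w/ → /ð/, /j/ → /g/, giving /nðɔgðumn/.
Under (C)V(N), the unsyllabifiable consonants are /n/, /g/, /n/ (only a nasal (/m/, /n/, or /ŋ/) is licensed in coda position; onsets are limited to one consonant).
Each unlicensed consonant becomes the onset of a new syllable: /n/ → /nɔ/, /g/ → /gɔ/, /n/ → /nu/.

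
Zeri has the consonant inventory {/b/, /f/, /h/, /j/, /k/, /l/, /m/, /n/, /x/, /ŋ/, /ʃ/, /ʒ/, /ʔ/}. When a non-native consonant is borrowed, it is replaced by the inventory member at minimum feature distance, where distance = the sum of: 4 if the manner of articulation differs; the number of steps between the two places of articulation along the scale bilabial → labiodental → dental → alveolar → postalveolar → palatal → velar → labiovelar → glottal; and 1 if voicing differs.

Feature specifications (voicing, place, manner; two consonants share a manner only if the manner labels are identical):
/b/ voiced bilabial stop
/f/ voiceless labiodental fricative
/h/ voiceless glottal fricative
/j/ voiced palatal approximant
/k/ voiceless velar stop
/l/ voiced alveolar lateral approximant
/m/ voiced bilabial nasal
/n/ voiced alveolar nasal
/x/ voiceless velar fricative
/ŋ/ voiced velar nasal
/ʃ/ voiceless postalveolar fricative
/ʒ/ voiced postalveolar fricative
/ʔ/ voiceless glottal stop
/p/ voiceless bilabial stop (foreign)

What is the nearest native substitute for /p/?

/b/ is closest: same manner (stop), place distance 0 (bilabial→bilabial), voicing differs (+1); total 1. Next closest is /f/ at distance 5.

b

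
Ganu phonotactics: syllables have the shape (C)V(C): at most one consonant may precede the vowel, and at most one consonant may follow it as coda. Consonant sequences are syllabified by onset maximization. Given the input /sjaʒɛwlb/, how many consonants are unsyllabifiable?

The consonants /s/, /l/, /b/ cannot be parsed into a legal (C)V(C) syllable (at most one coda consonant is licensed; onsets are limited to one consonant).

3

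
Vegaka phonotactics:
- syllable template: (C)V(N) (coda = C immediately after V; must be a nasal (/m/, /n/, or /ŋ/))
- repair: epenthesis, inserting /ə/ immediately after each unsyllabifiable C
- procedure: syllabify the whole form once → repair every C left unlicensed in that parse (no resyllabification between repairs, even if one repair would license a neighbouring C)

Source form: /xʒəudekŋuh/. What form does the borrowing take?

xəʒəudekəŋuhə

The consonants /x/, /k/, /h/ cannot be parsed into a legal (C)V(N) syllable (only a nasal (/m/, /n/, or /ŋ/) is licensed in coda position; onsets are limited to one consonant).
Each unlicensed consonant becomes the onset of a new syllable: /x/ → /xə/, /k/ → /kə/, /h/ → /hə/.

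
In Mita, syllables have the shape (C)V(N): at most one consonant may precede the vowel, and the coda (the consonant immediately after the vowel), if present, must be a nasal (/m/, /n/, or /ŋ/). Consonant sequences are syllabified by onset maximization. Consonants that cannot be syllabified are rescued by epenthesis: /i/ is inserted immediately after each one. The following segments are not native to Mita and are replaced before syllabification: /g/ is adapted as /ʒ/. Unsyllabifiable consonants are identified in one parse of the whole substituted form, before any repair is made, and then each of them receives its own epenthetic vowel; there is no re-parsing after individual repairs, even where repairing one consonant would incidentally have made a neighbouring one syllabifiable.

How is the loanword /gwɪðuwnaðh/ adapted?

ʒiwɪðuwinaðihi

Substitution: /g/ → /ʒ/, giving /ʒwɪðuwnaðh/.
Syllabifying with onset maximization leaves /ʒ/, /w/, /ð/, /h/ stranded (only a nasal (/m/, /n/, or /ŋ/) is licensed in coda position; onsets are limited to one consonant).
Each unlicensed consonant becomes the onset of a new syllable: /ʒ/ → /ʒi/, /w/ → /wi/, /ð/ → /ði/, /h/ → /hi/.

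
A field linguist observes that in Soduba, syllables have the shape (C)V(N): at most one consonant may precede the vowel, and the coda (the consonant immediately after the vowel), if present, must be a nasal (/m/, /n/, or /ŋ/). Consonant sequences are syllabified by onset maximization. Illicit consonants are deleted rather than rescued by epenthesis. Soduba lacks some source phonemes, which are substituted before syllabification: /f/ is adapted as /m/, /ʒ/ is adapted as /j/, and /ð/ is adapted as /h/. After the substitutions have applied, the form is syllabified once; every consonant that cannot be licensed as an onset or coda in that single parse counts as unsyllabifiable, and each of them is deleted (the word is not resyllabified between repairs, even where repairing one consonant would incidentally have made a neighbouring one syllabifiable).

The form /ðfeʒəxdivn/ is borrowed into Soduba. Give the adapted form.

Substitution: /ð/ → /h/, /f/ → /m/, /ʒ/ → /j/, giving /hmejəxdivn/.
Under (C)V(N), the unsyllabifiable consonants are /h/, /x/, /v/, /n/ (only a nasal (/m/, /n/, or /ŋ/) is licensed in coda position; onsets are limited to one consonant).
Each unlicensed consonant is deleted: /h/, /x/, /v/, /n/.

mejədi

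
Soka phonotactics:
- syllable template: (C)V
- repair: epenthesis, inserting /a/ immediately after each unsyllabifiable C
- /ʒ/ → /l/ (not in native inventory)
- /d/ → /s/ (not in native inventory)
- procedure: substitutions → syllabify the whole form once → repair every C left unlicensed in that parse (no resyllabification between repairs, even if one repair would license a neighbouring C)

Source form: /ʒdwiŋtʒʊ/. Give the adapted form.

lasawiŋatalʊ

Substitution: /ʒ/ → /l/, /d/ → /s/, giving /lswiŋtlʊ/.
The consonants /l/, /s/, /ŋ/, /t/ cannot be parsed into a legal (C)V syllable (no codas are permitted; onsets are limited to one consonant).
Inserting the epenthetic vowel yields /l/ → /la/, /s/ → /sa/, /ŋ/ → /ŋa/, /t/ → /ta/.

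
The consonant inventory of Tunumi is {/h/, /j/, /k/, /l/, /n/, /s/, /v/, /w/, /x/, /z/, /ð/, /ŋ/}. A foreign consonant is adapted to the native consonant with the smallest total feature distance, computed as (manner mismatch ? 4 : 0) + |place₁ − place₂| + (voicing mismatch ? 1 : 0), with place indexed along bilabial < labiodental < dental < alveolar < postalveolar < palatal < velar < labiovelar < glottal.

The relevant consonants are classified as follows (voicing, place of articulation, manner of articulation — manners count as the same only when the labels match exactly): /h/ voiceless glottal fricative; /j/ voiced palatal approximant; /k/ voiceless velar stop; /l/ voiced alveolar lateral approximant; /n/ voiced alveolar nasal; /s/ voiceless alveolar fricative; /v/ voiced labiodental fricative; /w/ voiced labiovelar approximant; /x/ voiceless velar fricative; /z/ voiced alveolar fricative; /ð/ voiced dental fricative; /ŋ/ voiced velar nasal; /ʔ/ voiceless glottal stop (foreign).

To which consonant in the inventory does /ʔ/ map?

k

/k/ is closest: same manner (stop), place distance 2 (glottal→velar), same voicing; total 2. Next closest is /h/ at distance 4.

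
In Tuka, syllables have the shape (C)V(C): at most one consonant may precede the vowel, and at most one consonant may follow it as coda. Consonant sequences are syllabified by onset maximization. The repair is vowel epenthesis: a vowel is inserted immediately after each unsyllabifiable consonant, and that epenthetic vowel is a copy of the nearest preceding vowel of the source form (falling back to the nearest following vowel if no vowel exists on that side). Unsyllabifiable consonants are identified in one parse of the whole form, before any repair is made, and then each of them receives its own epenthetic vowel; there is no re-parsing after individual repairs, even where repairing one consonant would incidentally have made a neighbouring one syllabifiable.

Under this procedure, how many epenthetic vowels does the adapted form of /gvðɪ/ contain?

The unsyllabifiable consonants are /g/, /v/; each receives one epenthetic vowel.

2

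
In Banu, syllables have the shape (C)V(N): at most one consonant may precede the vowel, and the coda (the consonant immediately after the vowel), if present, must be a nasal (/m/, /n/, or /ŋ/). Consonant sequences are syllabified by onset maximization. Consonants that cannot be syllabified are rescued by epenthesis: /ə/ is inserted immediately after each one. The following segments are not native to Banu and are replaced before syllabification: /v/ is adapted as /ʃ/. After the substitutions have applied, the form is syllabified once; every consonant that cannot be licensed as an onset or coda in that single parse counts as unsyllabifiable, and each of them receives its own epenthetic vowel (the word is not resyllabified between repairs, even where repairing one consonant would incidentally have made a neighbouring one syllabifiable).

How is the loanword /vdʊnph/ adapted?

Substitution: /v/ → /ʃ/, giving /ʃdʊnph/.
Syllabifying with onset maximization leaves /ʃ/, /p/, /h/ stranded (only a nasal (/m/, /n/, or /ŋ/) is licensed in coda position; onsets are limited to one consonant).
Epenthesis after each stranded consonant: /ʃ/ → /ʃə/, /p/ → /pə/, /h/ → /hə/.

ʃədʊnpəhə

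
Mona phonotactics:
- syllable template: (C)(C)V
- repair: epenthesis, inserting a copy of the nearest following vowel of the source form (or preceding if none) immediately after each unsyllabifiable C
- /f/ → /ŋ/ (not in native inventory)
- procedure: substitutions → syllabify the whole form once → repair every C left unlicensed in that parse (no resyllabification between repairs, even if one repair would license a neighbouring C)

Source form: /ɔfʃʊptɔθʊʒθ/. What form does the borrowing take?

Substitution: /f/ → /ŋ/, giving /ɔŋʃʊptɔθʊʒθ/.
Syllabifying with onset maximization leaves /ʒ/, /θ/ stranded (no codas are permitted; onsets may contain at most 2 consonants).
Each unlicensed consonant becomes the onset of a new syllable: /ʒ/ → /ʒʊ/, /θ/ → /θʊ/.

ɔŋʃʊptɔθʊʒʊθʊ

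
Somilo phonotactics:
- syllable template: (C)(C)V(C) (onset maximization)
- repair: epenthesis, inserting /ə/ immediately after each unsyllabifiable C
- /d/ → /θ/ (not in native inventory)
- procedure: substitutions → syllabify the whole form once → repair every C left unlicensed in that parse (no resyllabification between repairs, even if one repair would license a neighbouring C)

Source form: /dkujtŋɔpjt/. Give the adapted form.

Substitution: /d/ → /θ/, giving /θkujtŋɔpjt/.
The consonants /j/, /t/ cannot be parsed into a legal (C)(C)V(C) syllable (at most one coda consonant is licensed; onsets may contain at most 2 consonants).
Epenthesis after each stranded consonant: /j/ → /jə/, /t/ → /tə/.

θkujtŋɔpjətə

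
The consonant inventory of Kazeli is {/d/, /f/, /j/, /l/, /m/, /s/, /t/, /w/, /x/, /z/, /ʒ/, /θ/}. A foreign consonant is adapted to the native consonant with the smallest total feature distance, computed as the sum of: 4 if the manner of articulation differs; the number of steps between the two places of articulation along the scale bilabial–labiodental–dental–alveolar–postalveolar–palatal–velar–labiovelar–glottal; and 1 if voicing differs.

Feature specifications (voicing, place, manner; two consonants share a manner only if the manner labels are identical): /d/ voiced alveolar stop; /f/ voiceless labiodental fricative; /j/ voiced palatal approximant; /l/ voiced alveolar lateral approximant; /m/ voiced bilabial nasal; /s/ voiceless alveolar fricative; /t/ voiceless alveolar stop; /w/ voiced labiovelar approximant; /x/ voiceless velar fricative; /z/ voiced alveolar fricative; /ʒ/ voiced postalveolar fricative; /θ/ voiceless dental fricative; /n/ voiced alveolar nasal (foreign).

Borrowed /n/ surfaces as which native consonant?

m

/m/ is closest: same manner (nasal), place distance 3 (alveolar→bilabial), same voicing; total 3. Next closest is /d/ at distance 4.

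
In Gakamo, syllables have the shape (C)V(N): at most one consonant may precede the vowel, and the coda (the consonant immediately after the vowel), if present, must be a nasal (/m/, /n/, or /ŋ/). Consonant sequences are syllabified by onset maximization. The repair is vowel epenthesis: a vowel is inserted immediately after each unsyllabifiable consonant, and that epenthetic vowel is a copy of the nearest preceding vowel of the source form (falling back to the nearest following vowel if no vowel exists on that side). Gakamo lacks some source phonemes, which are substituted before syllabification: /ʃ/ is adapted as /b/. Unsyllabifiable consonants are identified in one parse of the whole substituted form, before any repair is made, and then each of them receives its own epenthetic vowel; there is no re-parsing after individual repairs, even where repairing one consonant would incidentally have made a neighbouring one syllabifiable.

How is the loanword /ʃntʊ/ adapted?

bʊnʊtʊ

Substitution: /ʃ/ → /b/, giving /bntʊ/.
Syllabifying with onset maximization leaves /b/, /n/ stranded (only a nasal (/m/, /n/, or /ŋ/) is licensed in coda position; onsets are limited to one consonant).
Epenthesis after each stranded consonant: /b/ → /bʊ/, /n/ → /nʊ/.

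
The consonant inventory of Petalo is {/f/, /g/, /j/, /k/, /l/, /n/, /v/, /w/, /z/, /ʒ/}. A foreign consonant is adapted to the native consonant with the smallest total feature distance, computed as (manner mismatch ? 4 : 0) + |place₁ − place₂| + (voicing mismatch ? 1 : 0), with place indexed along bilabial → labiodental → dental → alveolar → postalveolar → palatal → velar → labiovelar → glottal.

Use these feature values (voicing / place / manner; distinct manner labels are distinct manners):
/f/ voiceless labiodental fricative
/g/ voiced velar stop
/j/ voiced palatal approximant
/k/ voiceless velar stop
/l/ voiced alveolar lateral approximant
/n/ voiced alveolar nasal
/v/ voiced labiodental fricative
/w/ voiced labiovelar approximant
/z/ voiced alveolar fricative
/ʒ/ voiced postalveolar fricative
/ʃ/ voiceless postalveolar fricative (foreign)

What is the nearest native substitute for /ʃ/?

ʒ

/ʒ/ is closest: same manner (fricative), place distance 0 (postalveolar→postalveolar), voicing differs (+1); total 1. Next closest is /z/ at distance 2.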